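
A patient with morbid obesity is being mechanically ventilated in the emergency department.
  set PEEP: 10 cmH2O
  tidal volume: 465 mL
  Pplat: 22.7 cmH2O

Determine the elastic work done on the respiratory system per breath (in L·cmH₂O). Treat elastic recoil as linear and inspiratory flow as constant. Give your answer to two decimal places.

2.95

Elastic work ≈ ½ × (Pplat − PEEP) × Vt = 0.5 × (22.7 − 10) × 0.465 L = 0.5 × 12.7 × 0.465 = 2.953 L·cmH2O.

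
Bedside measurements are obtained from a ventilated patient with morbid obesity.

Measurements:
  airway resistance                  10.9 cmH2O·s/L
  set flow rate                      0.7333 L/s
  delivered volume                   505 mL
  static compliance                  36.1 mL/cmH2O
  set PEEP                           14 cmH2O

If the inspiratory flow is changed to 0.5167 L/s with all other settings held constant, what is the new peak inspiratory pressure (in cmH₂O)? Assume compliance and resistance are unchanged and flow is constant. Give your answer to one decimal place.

33.6

PIP = Vt/C + R·V̇ + PEEP (constant-flow equation of motion).
Only the resistive term changes: ΔPIP = R × ΔV̇ = 10.9 × (0.5167 − 0.7333) = 10.9 × -0.2166 = -2.361 cmH2O.
Original PIP = 505/36.1 + 10.9×0.7333 + 14 = 35.982 cmH2O; new PIP = 35.982 + (-2.361) = 33.621 cmH2O.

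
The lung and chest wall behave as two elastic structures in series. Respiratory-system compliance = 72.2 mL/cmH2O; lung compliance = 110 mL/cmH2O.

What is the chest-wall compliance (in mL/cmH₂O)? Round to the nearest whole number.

210

1/Ccw = 1/Crs − 1/CL.
1/Ccw = 1/72.2 − 1/110 = 0.00476.
Ccw = 210.08 mL/cmH2O.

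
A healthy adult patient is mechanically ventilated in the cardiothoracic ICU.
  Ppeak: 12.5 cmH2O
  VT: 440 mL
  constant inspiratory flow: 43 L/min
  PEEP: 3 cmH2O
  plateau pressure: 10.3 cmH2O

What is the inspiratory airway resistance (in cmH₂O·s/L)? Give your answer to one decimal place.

3.1

Flow: 43 L/min ÷ 60 = 0.7167 L/s.
Raw = (PIP − Pplat) / flow = (12.5 − 10.3) / 0.7167 = 2.2 / 0.7167 = 3.07 cmH2O·s/L.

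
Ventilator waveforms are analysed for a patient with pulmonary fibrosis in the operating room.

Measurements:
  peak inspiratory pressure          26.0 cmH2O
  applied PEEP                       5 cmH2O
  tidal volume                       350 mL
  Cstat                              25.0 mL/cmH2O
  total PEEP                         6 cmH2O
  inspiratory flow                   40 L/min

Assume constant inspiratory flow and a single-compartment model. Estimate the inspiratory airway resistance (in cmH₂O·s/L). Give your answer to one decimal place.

Flow: 40 L/min ÷ 60 = 0.6667 L/s.
Total PEEP = 6 cmH2O (set 5 + intrinsic 1); this is the baseline alveolar pressure.
Equation of motion (constant flow): PIP = Vt/C + R·V̇ + PEEP.
R·V̇ = PIP − Vt/C − PEEP = 26.0 − 350/25.0 − 6 = 26.0 − 14.0 − 6 = 6.0 cmH2O.
R = 6.0 / 0.6667 = 9.0 cmH2O·s/L.

9.0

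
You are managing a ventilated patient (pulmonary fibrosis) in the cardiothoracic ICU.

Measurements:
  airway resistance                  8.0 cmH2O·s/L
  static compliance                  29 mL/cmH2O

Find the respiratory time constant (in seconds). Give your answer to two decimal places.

τ = R × C = 8.0 × 29 mL/cmH2O = 8.0 × 0.029 L/cmH2O = 0.232 s.

0.23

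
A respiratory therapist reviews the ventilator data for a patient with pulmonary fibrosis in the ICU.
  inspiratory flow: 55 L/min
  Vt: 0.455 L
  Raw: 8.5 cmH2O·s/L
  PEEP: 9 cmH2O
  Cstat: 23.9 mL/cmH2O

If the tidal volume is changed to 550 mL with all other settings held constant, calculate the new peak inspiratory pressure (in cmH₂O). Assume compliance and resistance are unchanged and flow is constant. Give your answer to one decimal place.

Flow: 55 L/min ÷ 60 = 0.9167 L/s.
PIP = Vt/C + R·V̇ + PEEP (constant-flow equation of motion).
Only the elastic term changes: ΔPIP = ΔVt / C = (550 − 455) / 23.9 = 3.975 cmH2O.
Original PIP = 455/23.9 + 8.5×0.9167 + 9 = 35.83 cmH2O; new PIP = 35.83 + (3.975) = 39.805 cmH2O.

39.8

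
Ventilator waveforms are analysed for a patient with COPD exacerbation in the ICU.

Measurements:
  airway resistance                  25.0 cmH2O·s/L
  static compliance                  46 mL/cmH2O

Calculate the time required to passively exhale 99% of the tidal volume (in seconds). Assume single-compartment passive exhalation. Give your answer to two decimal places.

τ = R × C = 25.0 × 46 mL/cmH2O = 25.0 × 0.046 L/cmH2O = 1.15 s.
Exhaled fraction f = 1 − e^(−t/τ) → t = −τ·ln(1 − f) = −1.15·ln(0.01) = 5.296 s.

5.30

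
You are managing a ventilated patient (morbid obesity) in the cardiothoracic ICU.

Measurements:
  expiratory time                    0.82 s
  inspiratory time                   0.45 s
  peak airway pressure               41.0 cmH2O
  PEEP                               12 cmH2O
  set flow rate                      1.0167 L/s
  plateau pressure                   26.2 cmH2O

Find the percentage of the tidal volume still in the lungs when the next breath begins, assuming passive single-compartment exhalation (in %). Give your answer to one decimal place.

Vt = flow × Ti = 1.0167 L/s × 0.45 s × 1000 mL/L = 457.52 mL.
R = (PIP − Pplat)/V̇ = (41.0 − 26.2) / 1.0167 = 14.8/1.0167 = 14.557 cmH2O·s/L.
C = Vt/(Pplat − PEEP) = 457.52 / (26.2 − 12) = 457.52/14.2 = 32.22 mL/cmH2O.
τ = R × C = 14.557 × 0.03222 L/cmH2O = 0.469 s.
Fraction remaining at end-expiration = e^(−Te/τ) = e^(−0.82/0.469) = 0.1741 → 17.41%.

17.4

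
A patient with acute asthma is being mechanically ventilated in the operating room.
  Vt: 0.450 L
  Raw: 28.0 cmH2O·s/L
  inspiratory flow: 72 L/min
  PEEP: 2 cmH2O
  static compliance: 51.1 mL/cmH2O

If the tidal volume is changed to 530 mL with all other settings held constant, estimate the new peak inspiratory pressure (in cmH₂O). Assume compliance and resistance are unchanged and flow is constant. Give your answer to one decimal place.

46.0

Flow: 72 L/min ÷ 60 = 1.2 L/s.
PIP = Vt/C + R·V̇ + PEEP (constant-flow equation of motion).
Only the elastic term changes: ΔPIP = ΔVt / C = (530 − 450) / 51.1 = 1.566 cmH2O.
Original PIP = 450/51.1 + 28.0×1.2 + 2 = 44.406 cmH2O; new PIP = 44.406 + (1.566) = 45.972 cmH2O.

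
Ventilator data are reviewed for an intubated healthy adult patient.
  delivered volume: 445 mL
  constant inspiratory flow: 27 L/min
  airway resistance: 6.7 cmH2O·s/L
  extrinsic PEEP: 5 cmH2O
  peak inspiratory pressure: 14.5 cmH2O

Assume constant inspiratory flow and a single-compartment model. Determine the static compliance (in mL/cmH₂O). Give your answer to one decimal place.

68.6

Flow: 27 L/min ÷ 60 = 0.45 L/s.
Equation of motion (constant flow): PIP = Vt/C + R·V̇ + PEEP.
Vt/C = PIP − R·V̇ − PEEP = 14.5 − 6.7×0.45 − 5 = 14.5 − 3.015 − 5 = 6.485 cmH2O.
C = Vt / 6.485 = 445 / 6.485 = 68.62 mL/cmH2O.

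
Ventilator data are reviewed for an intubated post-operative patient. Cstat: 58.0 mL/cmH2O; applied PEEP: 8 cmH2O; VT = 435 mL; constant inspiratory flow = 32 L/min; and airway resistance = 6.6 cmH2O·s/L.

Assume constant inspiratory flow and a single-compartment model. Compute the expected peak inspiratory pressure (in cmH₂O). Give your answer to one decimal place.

19.0

Flow: 32 L/min ÷ 60 = 0.5333 L/s.
Equation of motion (constant flow): PIP = Vt/C + R·V̇ + PEEP.
PIP = 435/58.0 + 6.6×0.5333 + 8 = 7.5 + 3.52 + 8 = 19.02 cmH2O.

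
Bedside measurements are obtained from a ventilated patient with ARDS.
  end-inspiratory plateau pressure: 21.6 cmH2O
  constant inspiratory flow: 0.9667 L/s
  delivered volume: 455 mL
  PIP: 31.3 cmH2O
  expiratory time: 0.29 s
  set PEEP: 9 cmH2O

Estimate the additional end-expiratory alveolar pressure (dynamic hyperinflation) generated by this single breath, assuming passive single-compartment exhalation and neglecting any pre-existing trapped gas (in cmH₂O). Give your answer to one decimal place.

R = (PIP − Pplat)/V̇ = (31.3 − 21.6) / 0.9667 = 9.7/0.9667 = 10.034 cmH2O·s/L.
C = Vt/(Pplat − PEEP) = 455.0 / (21.6 − 9) = 455.0/12.6 = 36.111 mL/cmH2O.
τ = R × C = 10.034 × 0.03611 L/cmH2O = 0.3623 s.
Fraction remaining = e^(−Te/τ) = e^(−0.29/0.3623) = 0.4491; trapped volume = 455.0 × 0.4491 = 204.34 mL.
Additional alveolar pressure from trapping ≈ V_trapped / C = 204.34 / 36.111 = 5.659 cmH2O.

5.7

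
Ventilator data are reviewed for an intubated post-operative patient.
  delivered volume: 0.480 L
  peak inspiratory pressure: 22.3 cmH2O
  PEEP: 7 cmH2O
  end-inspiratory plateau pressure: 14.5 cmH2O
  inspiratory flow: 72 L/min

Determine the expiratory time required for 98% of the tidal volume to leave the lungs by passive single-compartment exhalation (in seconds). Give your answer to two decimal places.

Flow: 72 L/min ÷ 60 = 1.2 L/s.
R = (PIP − Pplat)/V̇ = (22.3 − 14.5) / 1.2 = 7.8/1.2 = 6.5 cmH2O·s/L.
C = Vt/(Pplat − PEEP) = 480.0 / (14.5 − 7) = 480.0/7.5 = 64.0 mL/cmH2O.
τ = R × C = 6.5 × 0.064 L/cmH2O = 0.416 s.
t = −τ·ln(1 − 0.98) = −0.416·ln(0.02) = 1.627 s.

1.63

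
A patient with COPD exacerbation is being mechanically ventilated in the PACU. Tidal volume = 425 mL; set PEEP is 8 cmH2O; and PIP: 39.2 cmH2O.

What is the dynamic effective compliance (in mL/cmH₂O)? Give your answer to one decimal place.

13.6

Dynamic compliance = Vt / (PIP − PEEP) = 425 / (39.2 − 8) = 425 / 31.2 = 13.622 mL/cmH2O.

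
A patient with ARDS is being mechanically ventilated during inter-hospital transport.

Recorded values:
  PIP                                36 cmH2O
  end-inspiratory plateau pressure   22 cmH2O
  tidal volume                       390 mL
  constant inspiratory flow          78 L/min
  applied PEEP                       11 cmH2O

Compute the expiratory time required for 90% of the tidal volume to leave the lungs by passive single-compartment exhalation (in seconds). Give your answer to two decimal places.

Flow: 78 L/min ÷ 60 = 1.3 L/s.
R = (PIP − Pplat)/V̇ = (36 − 22) / 1.3 = 14.0/1.3 = 10.769 cmH2O·s/L.
C = Vt/(Pplat − PEEP) = 390.0 / (22 − 11) = 390.0/11.0 = 35.455 mL/cmH2O.
τ = R × C = 10.769 × 0.03546 L/cmH2O = 0.3819 s.
t = −τ·ln(1 − 0.90) = −0.3819·ln(0.1) = 0.8794 s.

0.88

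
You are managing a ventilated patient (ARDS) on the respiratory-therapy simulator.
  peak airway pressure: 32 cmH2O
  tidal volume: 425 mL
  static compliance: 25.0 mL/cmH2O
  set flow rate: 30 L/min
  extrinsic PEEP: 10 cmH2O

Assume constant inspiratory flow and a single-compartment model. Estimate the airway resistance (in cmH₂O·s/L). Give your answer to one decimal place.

Flow: 30 L/min ÷ 60 = 0.5 L/s.
Equation of motion (constant flow): PIP = Vt/C + R·V̇ + PEEP.
R·V̇ = PIP − Vt/C − PEEP = 32 − 425/25.0 − 10 = 32 − 17.0 − 10 = 5.0 cmH2O.
R = 5.0 / 0.5 = 10.0 cmH2O·s/L.

10.0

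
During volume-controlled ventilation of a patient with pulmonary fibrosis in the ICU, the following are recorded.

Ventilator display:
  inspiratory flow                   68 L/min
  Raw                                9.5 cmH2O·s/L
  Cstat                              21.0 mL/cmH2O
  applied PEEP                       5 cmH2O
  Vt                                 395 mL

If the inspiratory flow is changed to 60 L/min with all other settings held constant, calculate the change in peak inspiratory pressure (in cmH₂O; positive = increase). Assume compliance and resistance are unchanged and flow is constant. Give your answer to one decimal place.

-1.3

Flow: 68 L/min ÷ 60 = 1.1333 L/s.
New flow: 60 L/min ÷ 60 = 1 L/s.
PIP = Vt/C + R·V̇ + PEEP (constant-flow equation of motion).
Only the resistive term changes: ΔPIP = R × ΔV̇ = 9.5 × (1 − 1.1333) = 9.5 × -0.1333 = -1.266 cmH2O.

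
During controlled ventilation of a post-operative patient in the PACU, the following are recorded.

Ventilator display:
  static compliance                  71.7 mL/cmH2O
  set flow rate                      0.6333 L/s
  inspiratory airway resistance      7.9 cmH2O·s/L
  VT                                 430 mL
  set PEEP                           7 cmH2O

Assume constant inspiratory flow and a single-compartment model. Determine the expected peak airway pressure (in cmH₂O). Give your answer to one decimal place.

Equation of motion (constant flow): PIP = Vt/C + R·V̇ + PEEP.
PIP = 430/71.7 + 7.9×0.6333 + 7 = 5.997 + 5.003 + 7 = 18.0 cmH2O.

18.0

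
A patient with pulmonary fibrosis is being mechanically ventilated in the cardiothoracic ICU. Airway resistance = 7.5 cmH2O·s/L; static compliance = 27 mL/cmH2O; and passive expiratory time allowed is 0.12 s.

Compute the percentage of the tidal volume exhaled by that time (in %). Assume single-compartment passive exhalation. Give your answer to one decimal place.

τ = R × C = 7.5 × 27 mL/cmH2O = 7.5 × 0.027 L/cmH2O = 0.2025 s.
Passive exhalation: V(t)/V₀ = e^(−t/τ) = e^(−0.12/0.2025) = 0.5529.
Fraction exhaled = 1 − 0.5529 = 0.4471 → 44.71%.

44.7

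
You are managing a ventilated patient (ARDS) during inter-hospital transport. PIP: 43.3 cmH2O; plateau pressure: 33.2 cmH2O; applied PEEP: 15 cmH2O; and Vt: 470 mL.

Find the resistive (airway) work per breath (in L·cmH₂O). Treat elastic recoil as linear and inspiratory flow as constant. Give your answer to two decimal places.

4.75

With constant inspiratory flow the resistive pressure is constant at PIP − Pplat = 43.3 − 33.2 = 10.1 cmH2O, so resistive work = 10.1 × 0.470 = 4.747 L·cmH2O.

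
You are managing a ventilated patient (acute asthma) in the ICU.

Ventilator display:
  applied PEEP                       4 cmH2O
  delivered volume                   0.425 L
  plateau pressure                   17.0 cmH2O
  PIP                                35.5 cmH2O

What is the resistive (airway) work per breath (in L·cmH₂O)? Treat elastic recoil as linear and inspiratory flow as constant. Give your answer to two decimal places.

7.86

With constant inspiratory flow the resistive pressure is constant at PIP − Pplat = 35.5 − 17.0 = 18.5 cmH2O, so resistive work = 18.5 × 0.425 = 7.863 L·cmH2O.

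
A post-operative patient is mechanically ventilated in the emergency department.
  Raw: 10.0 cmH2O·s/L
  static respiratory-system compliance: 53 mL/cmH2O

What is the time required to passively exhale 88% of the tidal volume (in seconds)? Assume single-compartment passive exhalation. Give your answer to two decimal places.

1.12

τ = R × C = 10.0 × 53 mL/cmH2O = 10.0 × 0.053 L/cmH2O = 0.53 s.
Exhaled fraction f = 1 − e^(−t/τ) → t = −τ·ln(1 − f) = −0.53·ln(0.12) = 1.124 s.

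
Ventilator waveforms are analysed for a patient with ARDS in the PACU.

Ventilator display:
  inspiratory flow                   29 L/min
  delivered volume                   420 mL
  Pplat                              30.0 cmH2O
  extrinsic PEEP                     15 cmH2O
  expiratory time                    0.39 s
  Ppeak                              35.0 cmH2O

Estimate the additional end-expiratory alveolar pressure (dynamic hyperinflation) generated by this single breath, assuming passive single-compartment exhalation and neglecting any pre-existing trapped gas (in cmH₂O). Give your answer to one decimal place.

3.9

Flow: 29 L/min ÷ 60 = 0.4833 L/s.
R = (PIP − Pplat)/V̇ = (35.0 − 30.0) / 0.4833 = 5.0/0.4833 = 10.346 cmH2O·s/L.
C = Vt/(Pplat − PEEP) = 420.0 / (30.0 − 15) = 420.0/15.0 = 28.0 mL/cmH2O.
τ = R × C = 10.346 × 0.028 L/cmH2O = 0.2897 s.
Fraction remaining = e^(−Te/τ) = e^(−0.39/0.2897) = 0.2602; trapped volume = 420.0 × 0.2602 = 109.28 mL.
Additional alveolar pressure from trapping ≈ V_trapped / C = 109.28 / 28.0 = 3.903 cmH2O.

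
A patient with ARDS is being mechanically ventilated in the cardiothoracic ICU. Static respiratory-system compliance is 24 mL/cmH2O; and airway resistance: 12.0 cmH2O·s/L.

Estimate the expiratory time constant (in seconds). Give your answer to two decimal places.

0.29

τ = R × C = 12.0 × 24 mL/cmH2O = 12.0 × 0.024 L/cmH2O = 0.288 s.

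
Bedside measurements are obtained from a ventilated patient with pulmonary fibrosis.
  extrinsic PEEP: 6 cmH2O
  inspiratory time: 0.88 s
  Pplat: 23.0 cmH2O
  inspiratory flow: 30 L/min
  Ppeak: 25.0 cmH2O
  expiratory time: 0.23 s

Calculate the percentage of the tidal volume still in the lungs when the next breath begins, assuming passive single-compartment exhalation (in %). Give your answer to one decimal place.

10.8

Flow: 30 L/min ÷ 60 = 0.5 L/s.
Vt = flow × Ti = 0.5 L/s × 0.88 s × 1000 mL/L = 440.0 mL.
R = (PIP − Pplat)/V̇ = (25.0 − 23.0) / 0.5 = 2.0/0.5 = 4.0 cmH2O·s/L.
C = Vt/(Pplat − PEEP) = 440.0 / (23.0 − 6) = 440.0/17.0 = 25.882 mL/cmH2O.
τ = R × C = 4.0 × 0.02588 L/cmH2O = 0.1035 s.
Fraction remaining at end-expiration = e^(−Te/τ) = e^(−0.23/0.1035) = 0.1084 → 10.84%.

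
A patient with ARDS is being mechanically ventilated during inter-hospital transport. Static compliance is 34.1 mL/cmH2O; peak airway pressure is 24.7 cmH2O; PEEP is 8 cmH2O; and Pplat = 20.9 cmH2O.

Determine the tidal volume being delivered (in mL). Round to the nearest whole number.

440

Vt = Cstat × (Pplat − PEEP) = 34.1 × (20.9 − 8) = 34.1 × 12.9 = 439.89 mL.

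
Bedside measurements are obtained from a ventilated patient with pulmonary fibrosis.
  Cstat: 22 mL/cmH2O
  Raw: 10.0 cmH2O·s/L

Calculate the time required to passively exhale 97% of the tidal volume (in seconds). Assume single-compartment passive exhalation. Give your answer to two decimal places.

0.77

τ = R × C = 10.0 × 22 mL/cmH2O = 10.0 × 0.022 L/cmH2O = 0.22 s.
Exhaled fraction f = 1 − e^(−t/τ) → t = −τ·ln(1 − f) = −0.22·ln(0.03) = 0.7714 s.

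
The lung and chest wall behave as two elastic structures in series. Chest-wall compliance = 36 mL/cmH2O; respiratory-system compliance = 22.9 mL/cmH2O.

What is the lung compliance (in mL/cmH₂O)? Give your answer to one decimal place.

62.9

1/CL = 1/Crs − 1/Ccw.
1/CL = 1/22.9 − 1/36 = 0.01589.
CL = 62.933 mL/cmH2O.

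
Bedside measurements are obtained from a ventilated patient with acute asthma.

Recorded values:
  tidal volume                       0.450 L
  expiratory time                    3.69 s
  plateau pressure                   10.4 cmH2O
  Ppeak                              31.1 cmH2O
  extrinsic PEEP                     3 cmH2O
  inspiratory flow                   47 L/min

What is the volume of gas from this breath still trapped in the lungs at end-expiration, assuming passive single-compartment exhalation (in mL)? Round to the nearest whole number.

Flow: 47 L/min ÷ 60 = 0.7833 L/s.
R = (PIP − Pplat)/V̇ = (31.1 − 10.4) / 0.7833 = 20.7/0.7833 = 26.427 cmH2O·s/L.
C = Vt/(Pplat − PEEP) = 450.0 / (10.4 − 3) = 450.0/7.4 = 60.811 mL/cmH2O.
τ = R × C = 26.427 × 0.06081 L/cmH2O = 1.607 s.
Fraction remaining = e^(−Te/τ) = e^(−3.69/1.607) = 0.1006.
Trapped volume = 450.0 × 0.1006 = 45.27 mL.

45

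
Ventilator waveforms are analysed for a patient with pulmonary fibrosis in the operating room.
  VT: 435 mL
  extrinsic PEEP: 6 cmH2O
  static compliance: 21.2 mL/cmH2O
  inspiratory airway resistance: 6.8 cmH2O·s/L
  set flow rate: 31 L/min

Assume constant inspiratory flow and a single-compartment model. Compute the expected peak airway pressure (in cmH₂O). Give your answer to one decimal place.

30.0

Flow: 31 L/min ÷ 60 = 0.5167 L/s.
Equation of motion (constant flow): PIP = Vt/C + R·V̇ + PEEP.
PIP = 435/21.2 + 6.8×0.5167 + 6 = 20.519 + 3.514 + 6 = 30.033 cmH2O.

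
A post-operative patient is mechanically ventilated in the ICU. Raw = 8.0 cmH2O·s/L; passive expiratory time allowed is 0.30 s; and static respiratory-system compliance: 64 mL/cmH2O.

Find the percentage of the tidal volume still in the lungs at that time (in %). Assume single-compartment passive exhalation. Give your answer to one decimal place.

τ = R × C = 8.0 × 64 mL/cmH2O = 8.0 × 0.064 L/cmH2O = 0.512 s.
Passive exhalation: V(t)/V₀ = e^(−t/τ) = e^(−0.30/0.512) = 0.5566.
Fraction remaining = 0.5566 → 55.66%.

55.7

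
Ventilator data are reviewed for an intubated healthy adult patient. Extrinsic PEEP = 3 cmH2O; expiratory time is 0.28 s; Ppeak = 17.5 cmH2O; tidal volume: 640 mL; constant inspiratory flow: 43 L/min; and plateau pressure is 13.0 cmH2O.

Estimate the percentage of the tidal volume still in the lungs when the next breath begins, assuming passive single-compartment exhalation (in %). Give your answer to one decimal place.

49.8

Flow: 43 L/min ÷ 60 = 0.7167 L/s.
R = (PIP − Pplat)/V̇ = (17.5 − 13.0) / 0.7167 = 4.5/0.7167 = 6.279 cmH2O·s/L.
C = Vt/(Pplat − PEEP) = 640.0 / (13.0 − 3) = 640.0/10.0 = 64.0 mL/cmH2O.
τ = R × C = 6.279 × 0.064 L/cmH2O = 0.4019 s.
Fraction remaining at end-expiration = e^(−Te/τ) = e^(−0.28/0.4019) = 0.4982 → 49.82%.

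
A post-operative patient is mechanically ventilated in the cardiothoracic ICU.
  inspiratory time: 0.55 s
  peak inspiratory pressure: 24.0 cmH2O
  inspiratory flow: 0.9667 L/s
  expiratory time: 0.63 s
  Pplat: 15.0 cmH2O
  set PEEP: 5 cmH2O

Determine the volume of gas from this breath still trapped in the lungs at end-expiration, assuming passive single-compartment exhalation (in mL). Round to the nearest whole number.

149

Vt = flow × Ti = 0.9667 L/s × 0.55 s × 1000 mL/L = 531.69 mL.
R = (PIP − Pplat)/V̇ = (24.0 − 15.0) / 0.9667 = 9.0/0.9667 = 9.31 cmH2O·s/L.
C = Vt/(Pplat − PEEP) = 531.69 / (15.0 − 5) = 531.69/10.0 = 53.169 mL/cmH2O.
τ = R × C = 9.31 × 0.05317 L/cmH2O = 0.495 s.
Fraction remaining = e^(−Te/τ) = e^(−0.63/0.495) = 0.2801.
Trapped volume = 531.69 × 0.2801 = 148.93 mL.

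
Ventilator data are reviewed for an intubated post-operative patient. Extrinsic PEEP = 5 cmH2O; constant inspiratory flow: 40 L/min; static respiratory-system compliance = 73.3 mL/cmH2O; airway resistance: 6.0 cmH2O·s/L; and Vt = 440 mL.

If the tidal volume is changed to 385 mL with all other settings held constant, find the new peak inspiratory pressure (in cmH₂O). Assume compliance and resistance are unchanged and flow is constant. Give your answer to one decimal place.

Flow: 40 L/min ÷ 60 = 0.6667 L/s.
PIP = Vt/C + R·V̇ + PEEP (constant-flow equation of motion).
Only the elastic term changes: ΔPIP = ΔVt / C = (385 − 440) / 73.3 = -0.7503 cmH2O.
Original PIP = 440/73.3 + 6.0×0.6667 + 5 = 15.003 cmH2O; new PIP = 15.003 + (-0.7503) = 14.253 cmH2O.

14.3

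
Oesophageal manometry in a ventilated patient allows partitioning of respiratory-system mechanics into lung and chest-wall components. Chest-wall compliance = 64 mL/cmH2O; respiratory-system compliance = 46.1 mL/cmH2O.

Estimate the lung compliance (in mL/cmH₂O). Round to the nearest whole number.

165

1/CL = 1/Crs − 1/Ccw.
1/CL = 1/46.1 − 1/64 = 0.006067.
CL = 164.83 mL/cmH2O.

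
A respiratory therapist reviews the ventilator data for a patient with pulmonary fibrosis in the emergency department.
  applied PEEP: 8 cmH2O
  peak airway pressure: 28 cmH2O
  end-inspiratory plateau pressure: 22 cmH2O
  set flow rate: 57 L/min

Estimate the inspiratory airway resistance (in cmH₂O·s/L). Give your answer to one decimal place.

Flow: 57 L/min ÷ 60 = 0.95 L/s.
Raw = (PIP − Pplat) / flow = (28 − 22) / 0.95 = 6.0 / 0.95 = 6.316 cmH2O·s/L.

6.3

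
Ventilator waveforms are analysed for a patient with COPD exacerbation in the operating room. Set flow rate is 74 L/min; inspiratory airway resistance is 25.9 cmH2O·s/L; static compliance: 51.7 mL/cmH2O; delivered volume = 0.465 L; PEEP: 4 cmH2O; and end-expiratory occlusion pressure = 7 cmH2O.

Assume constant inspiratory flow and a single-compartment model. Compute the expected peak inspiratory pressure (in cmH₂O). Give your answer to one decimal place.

Flow: 74 L/min ÷ 60 = 1.2333 L/s.
Total PEEP = 7 cmH2O (set 4 + intrinsic 3); this is the baseline alveolar pressure.
Equation of motion (constant flow): PIP = Vt/C + R·V̇ + PEEP.
PIP = 465/51.7 + 25.9×1.2333 + 7 = 8.994 + 31.942 + 7 = 47.936 cmH2O.

47.9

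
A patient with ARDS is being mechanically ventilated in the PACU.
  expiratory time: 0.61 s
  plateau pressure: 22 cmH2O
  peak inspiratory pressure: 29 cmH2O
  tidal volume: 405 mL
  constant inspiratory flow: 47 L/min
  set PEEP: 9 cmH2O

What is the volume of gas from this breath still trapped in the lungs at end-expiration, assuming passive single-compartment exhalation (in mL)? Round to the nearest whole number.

Flow: 47 L/min ÷ 60 = 0.7833 L/s.
R = (PIP − Pplat)/V̇ = (29 − 22) / 0.7833 = 7.0/0.7833 = 8.937 cmH2O·s/L.
C = Vt/(Pplat − PEEP) = 405.0 / (22 − 9) = 405.0/13.0 = 31.154 mL/cmH2O.
τ = R × C = 8.937 × 0.03115 L/cmH2O = 0.2784 s.
Fraction remaining = e^(−Te/τ) = e^(−0.61/0.2784) = 0.1118.
Trapped volume = 405.0 × 0.1118 = 45.279 mL.

45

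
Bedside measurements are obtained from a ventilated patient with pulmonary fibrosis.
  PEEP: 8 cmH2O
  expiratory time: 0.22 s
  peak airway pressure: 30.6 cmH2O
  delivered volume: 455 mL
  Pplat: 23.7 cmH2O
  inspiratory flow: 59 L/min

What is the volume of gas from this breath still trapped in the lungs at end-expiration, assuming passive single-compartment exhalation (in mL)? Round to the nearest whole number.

154

Flow: 59 L/min ÷ 60 = 0.9833 L/s.
R = (PIP − Pplat)/V̇ = (30.6 − 23.7) / 0.9833 = 6.9/0.9833 = 7.017 cmH2O·s/L.
C = Vt/(Pplat − PEEP) = 455.0 / (23.7 − 8) = 455.0/15.7 = 28.981 mL/cmH2O.
τ = R × C = 7.017 × 0.02898 L/cmH2O = 0.2034 s.
Fraction remaining = e^(−Te/τ) = e^(−0.22/0.2034) = 0.339.
Trapped volume = 455.0 × 0.339 = 154.25 mL.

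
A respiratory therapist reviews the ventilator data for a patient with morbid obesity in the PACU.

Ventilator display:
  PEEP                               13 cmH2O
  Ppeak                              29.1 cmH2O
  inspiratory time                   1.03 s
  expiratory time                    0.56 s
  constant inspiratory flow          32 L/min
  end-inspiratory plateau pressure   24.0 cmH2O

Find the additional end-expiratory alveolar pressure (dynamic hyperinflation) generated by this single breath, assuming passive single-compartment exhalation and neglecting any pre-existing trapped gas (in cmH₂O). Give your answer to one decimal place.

Flow: 32 L/min ÷ 60 = 0.5333 L/s.
Vt = flow × Ti = 0.5333 L/s × 1.03 s × 1000 mL/L = 549.3 mL.
R = (PIP − Pplat)/V̇ = (29.1 − 24.0) / 0.5333 = 5.1/0.5333 = 9.563 cmH2O·s/L.
C = Vt/(Pplat − PEEP) = 549.3 / (24.0 − 13) = 549.3/11.0 = 49.936 mL/cmH2O.
τ = R × C = 9.563 × 0.04994 L/cmH2O = 0.4776 s.
Fraction remaining = e^(−Te/τ) = e^(−0.56/0.4776) = 0.3096; trapped volume = 549.3 × 0.3096 = 170.06 mL.
Additional alveolar pressure from trapping ≈ V_trapped / C = 170.06 / 49.936 = 3.406 cmH2O.

3.4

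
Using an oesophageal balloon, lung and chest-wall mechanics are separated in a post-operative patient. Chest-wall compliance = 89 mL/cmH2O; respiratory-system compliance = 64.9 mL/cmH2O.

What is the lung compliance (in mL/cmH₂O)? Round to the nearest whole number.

1/CL = 1/Crs − 1/Ccw.
1/CL = 1/64.9 − 1/89 = 0.004172.
CL = 239.69 mL/cmH2O.

240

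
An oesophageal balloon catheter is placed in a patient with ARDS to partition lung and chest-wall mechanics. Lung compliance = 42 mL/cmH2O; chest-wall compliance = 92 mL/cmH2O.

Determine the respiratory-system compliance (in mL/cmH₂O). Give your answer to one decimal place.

Lung and chest wall are elastances in series: 1/Crs = 1/CL + 1/Ccw.
1/Crs = 1/42 + 1/92 = 0.03468.
Crs = 28.835 mL/cmH2O.

28.8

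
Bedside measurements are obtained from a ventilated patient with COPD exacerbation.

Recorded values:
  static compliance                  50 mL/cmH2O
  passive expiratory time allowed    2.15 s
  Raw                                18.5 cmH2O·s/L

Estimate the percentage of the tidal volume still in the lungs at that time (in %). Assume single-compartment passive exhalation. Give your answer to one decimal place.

9.8

τ = R × C = 18.5 × 50 mL/cmH2O = 18.5 × 0.050 L/cmH2O = 0.925 s.
Passive exhalation: V(t)/V₀ = e^(−t/τ) = e^(−2.15/0.925) = 0.09785.
Fraction remaining = 0.09785 → 9.785%.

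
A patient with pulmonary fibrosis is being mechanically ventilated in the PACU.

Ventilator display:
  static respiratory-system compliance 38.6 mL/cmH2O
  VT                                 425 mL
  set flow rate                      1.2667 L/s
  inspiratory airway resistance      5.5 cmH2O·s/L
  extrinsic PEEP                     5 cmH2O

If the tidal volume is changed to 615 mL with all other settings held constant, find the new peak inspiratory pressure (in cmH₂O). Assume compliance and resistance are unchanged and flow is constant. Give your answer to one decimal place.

PIP = Vt/C + R·V̇ + PEEP (constant-flow equation of motion).
Only the elastic term changes: ΔPIP = ΔVt / C = (615 − 425) / 38.6 = 4.922 cmH2O.
Original PIP = 425/38.6 + 5.5×1.2667 + 5 = 22.977 cmH2O; new PIP = 22.977 + (4.922) = 27.899 cmH2O.

27.9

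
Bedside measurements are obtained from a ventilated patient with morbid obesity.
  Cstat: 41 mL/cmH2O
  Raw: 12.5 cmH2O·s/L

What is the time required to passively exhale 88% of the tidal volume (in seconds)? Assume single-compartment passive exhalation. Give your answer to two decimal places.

1.09

τ = R × C = 12.5 × 41 mL/cmH2O = 12.5 × 0.041 L/cmH2O = 0.5125 s.
Exhaled fraction f = 1 − e^(−t/τ) → t = −τ·ln(1 − f) = −0.5125·ln(0.12) = 1.087 s.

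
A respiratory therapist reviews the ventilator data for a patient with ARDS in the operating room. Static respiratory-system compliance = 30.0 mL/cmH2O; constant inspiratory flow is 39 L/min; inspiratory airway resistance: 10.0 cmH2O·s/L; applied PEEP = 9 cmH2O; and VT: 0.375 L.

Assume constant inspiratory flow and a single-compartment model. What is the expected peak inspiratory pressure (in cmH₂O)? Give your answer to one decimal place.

28.0

Flow: 39 L/min ÷ 60 = 0.65 L/s.
Equation of motion (constant flow): PIP = Vt/C + R·V̇ + PEEP.
PIP = 375/30.0 + 10.0×0.65 + 9 = 12.5 + 6.5 + 9 = 28.0 cmH2O.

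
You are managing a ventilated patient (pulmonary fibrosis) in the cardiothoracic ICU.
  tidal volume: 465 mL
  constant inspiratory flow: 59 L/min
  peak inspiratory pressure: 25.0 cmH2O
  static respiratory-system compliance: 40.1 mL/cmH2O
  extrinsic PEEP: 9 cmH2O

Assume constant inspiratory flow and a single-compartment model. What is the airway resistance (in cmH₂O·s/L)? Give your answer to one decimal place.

4.5

Flow: 59 L/min ÷ 60 = 0.9833 L/s.
Equation of motion (constant flow): PIP = Vt/C + R·V̇ + PEEP.
R·V̇ = PIP − Vt/C − PEEP = 25.0 − 465/40.1 − 9 = 25.0 − 11.596 − 9 = 4.404 cmH2O.
R = 4.404 / 0.9833 = 4.479 cmH2O·s/L.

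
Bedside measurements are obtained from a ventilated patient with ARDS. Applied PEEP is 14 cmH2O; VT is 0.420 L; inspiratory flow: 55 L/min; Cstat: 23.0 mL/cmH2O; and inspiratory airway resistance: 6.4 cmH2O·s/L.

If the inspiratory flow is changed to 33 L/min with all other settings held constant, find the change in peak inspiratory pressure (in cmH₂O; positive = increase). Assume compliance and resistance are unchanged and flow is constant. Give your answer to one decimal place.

-2.3

Flow: 55 L/min ÷ 60 = 0.9167 L/s.
New flow: 33 L/min ÷ 60 = 0.55 L/s.
PIP = Vt/C + R·V̇ + PEEP (constant-flow equation of motion).
Only the resistive term changes: ΔPIP = R × ΔV̇ = 6.4 × (0.55 − 0.9167) = 6.4 × -0.3667 = -2.347 cmH2O.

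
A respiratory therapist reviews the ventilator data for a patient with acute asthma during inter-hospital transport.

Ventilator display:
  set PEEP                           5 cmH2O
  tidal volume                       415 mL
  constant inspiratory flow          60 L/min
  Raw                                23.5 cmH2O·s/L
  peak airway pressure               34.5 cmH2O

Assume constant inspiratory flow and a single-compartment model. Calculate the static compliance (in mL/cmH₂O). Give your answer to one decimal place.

Flow: 60 L/min ÷ 60 = 1 L/s.
Equation of motion (constant flow): PIP = Vt/C + R·V̇ + PEEP.
Vt/C = PIP − R·V̇ − PEEP = 34.5 − 23.5×1 − 5 = 34.5 − 23.5 − 5 = 6.0 cmH2O.
C = Vt / 6.0 = 415 / 6.0 = 69.167 mL/cmH2O.

69.2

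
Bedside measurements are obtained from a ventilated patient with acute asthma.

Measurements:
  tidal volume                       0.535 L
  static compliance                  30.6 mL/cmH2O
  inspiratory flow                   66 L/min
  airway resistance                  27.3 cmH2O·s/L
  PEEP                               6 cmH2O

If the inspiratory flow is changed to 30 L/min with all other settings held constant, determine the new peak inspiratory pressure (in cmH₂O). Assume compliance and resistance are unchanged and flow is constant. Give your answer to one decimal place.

37.1

Flow: 66 L/min ÷ 60 = 1.1 L/s.
New flow: 30 L/min ÷ 60 = 0.5 L/s.
PIP = Vt/C + R·V̇ + PEEP (constant-flow equation of motion).
Only the resistive term changes: ΔPIP = R × ΔV̇ = 27.3 × (0.5 − 1.1) = 27.3 × -0.6 = -16.38 cmH2O.
Original PIP = 535/30.6 + 27.3×1.1 + 6 = 53.514 cmH2O; new PIP = 53.514 + (-16.38) = 37.134 cmH2O.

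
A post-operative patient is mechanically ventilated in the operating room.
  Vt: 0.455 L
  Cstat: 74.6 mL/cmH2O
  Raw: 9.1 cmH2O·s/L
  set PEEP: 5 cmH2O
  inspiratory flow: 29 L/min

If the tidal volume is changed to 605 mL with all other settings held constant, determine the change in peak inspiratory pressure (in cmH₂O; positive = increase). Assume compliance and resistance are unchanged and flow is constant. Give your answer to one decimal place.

PIP = Vt/C + R·V̇ + PEEP (constant-flow equation of motion).
Only the elastic term changes: ΔPIP = ΔVt / C = (605 − 455) / 74.6 = 2.011 cmH2O.

2.0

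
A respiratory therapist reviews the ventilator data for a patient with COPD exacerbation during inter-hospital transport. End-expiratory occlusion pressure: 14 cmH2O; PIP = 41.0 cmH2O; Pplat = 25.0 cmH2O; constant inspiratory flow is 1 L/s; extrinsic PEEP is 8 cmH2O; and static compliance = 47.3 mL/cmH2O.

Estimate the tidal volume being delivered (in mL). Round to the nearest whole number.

520

End-expiratory occlusion gives total PEEP = 14 cmH2O (intrinsic PEEP = 14 − 8 = 6). Use total PEEP for the elastic gradient.
Vt = Cstat × (Pplat − PEEPtotal) = 47.3 × (25.0 − 14) = 47.3 × 11.0 = 520.3 mL.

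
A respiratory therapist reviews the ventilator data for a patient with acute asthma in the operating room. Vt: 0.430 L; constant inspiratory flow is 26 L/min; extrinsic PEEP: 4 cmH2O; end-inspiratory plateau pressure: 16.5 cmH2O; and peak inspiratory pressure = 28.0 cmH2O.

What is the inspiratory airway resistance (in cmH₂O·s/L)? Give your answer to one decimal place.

Flow: 26 L/min ÷ 60 = 0.4333 L/s.
Raw = (PIP − Pplat) / flow = (28.0 − 16.5) / 0.4333 = 11.5 / 0.4333 = 26.541 cmH2O·s/L.

26.5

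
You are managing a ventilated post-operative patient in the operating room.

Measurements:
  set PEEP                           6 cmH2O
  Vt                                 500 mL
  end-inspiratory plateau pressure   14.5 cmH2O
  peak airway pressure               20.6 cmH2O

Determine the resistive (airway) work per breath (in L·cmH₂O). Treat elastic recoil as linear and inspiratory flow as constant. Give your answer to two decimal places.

With constant inspiratory flow the resistive pressure is constant at PIP − Pplat = 20.6 − 14.5 = 6.1 cmH2O, so resistive work = 6.1 × 0.500 = 3.05 L·cmH2O.

3.05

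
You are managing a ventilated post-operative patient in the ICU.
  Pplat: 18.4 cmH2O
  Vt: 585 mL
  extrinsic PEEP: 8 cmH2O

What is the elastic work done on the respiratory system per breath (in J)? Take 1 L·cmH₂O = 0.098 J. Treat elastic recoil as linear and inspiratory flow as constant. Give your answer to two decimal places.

0.30

Elastic work ≈ ½ × (Pplat − PEEP) × Vt = 0.5 × (18.4 − 8) × 0.585 L = 0.5 × 10.4 × 0.585 = 3.042 L·cmH2O.
× 0.098 J/(L·cmH2O) → 0.2981 J.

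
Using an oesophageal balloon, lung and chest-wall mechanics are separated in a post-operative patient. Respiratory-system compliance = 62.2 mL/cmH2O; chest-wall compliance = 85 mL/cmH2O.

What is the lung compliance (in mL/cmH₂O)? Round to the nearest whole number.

1/CL = 1/Crs − 1/Ccw.
1/CL = 1/62.2 − 1/85 = 0.004312.
CL = 231.91 mL/cmH2O.

232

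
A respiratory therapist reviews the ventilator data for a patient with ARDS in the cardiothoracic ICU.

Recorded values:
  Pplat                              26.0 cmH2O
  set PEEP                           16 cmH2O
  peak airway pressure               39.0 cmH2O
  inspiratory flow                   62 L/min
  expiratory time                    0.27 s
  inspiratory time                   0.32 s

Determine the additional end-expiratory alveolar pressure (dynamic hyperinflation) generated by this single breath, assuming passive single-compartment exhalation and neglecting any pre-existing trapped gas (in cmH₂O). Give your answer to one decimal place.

Flow: 62 L/min ÷ 60 = 1.0333 L/s.
Vt = flow × Ti = 1.0333 L/s × 0.32 s × 1000 mL/L = 330.66 mL.
R = (PIP − Pplat)/V̇ = (39.0 − 26.0) / 1.0333 = 13.0/1.0333 = 12.581 cmH2O·s/L.
C = Vt/(Pplat − PEEP) = 330.66 / (26.0 − 16) = 330.66/10.0 = 33.066 mL/cmH2O.
τ = R × C = 12.581 × 0.03307 L/cmH2O = 0.4161 s.
Fraction remaining = e^(−Te/τ) = e^(−0.27/0.4161) = 0.5226; trapped volume = 330.66 × 0.5226 = 172.8 mL.
Additional alveolar pressure from trapping ≈ V_trapped / C = 172.8 / 33.066 = 5.226 cmH2O.

5.2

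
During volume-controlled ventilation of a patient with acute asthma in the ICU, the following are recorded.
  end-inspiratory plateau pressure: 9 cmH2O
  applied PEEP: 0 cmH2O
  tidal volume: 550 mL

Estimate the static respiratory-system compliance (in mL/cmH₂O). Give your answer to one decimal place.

Cstat = Vt / (Pplat − PEEP) = 550 / (9 − 0) = 550 / 9.0 = 61.111 mL/cmH2O.

61.1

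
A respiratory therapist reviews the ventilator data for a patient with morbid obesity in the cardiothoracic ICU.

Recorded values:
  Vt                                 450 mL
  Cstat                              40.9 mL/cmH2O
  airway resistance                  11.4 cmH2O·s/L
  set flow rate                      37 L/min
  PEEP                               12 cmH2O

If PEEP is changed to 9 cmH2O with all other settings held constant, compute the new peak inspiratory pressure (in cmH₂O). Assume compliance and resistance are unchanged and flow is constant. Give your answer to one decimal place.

27.0

Flow: 37 L/min ÷ 60 = 0.6167 L/s.
PIP = Vt/C + R·V̇ + PEEP (constant-flow equation of motion).
Only the baseline term changes: ΔPIP = ΔPEEP = 9 − 12 = -3.0 cmH2O.
Original PIP = 450/40.9 + 11.4×0.6167 + 12 = 30.033 cmH2O; new PIP = 30.033 + (-3.0) = 27.033 cmH2O.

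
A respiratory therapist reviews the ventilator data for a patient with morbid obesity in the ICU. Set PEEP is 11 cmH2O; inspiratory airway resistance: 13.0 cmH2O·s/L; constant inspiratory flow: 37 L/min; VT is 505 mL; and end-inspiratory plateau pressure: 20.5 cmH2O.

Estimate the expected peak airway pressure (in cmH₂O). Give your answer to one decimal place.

28.5

Flow: 37 L/min ÷ 60 = 0.6167 L/s.
PIP = Pplat + Raw × flow = 20.5 + 13.0 × 0.6167 = 20.5 + 8.017 = 28.517 cmH2O.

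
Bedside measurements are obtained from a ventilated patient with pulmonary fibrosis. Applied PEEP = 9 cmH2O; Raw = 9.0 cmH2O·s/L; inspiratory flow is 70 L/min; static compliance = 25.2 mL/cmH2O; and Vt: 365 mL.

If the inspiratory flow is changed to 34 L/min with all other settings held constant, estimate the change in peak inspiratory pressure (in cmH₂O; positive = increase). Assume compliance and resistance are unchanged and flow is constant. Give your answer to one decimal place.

-5.4

Flow: 70 L/min ÷ 60 = 1.1667 L/s.
New flow: 34 L/min ÷ 60 = 0.5667 L/s.
PIP = Vt/C + R·V̇ + PEEP (constant-flow equation of motion).
Only the resistive term changes: ΔPIP = R × ΔV̇ = 9.0 × (0.5667 − 1.1667) = 9.0 × -0.6 = -5.4 cmH2O.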